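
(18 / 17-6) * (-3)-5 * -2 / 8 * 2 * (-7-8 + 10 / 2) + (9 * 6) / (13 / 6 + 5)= -1931 / 731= -2.64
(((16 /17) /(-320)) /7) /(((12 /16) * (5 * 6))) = -1 /53550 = -0.00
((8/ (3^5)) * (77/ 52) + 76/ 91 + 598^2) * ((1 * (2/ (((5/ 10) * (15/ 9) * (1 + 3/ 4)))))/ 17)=126523468768/ 4385745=28848.80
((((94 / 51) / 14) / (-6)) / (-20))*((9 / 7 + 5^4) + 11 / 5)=1033859 / 1499400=0.69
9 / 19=0.47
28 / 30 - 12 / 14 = 8 / 105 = 0.08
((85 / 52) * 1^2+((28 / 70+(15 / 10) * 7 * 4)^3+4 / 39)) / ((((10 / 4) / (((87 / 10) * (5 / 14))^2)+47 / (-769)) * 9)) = 961312112101547 / 22454191500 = 42812.15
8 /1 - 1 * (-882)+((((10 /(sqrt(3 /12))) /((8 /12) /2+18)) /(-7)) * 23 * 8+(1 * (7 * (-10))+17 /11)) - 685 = 8306 /77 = 107.87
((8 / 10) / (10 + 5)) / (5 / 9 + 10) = 12 / 2375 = 0.01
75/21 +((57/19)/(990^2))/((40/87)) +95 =98.57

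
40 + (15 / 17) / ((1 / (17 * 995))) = 14965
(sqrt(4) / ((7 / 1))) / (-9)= -2 / 63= -0.03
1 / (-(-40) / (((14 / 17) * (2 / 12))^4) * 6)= 2401 / 1623648240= 0.00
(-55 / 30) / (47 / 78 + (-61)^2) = -143 / 290285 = -0.00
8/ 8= 1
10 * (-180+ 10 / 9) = -1788.89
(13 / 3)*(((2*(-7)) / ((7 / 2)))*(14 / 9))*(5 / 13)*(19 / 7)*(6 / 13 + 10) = -294.47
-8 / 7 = -1.14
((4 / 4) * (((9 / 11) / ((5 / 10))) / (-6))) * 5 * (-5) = 75 / 11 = 6.82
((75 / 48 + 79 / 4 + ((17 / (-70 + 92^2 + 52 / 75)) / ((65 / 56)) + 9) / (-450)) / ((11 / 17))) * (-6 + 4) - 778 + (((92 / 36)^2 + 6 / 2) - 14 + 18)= -830.28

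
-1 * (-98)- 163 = -65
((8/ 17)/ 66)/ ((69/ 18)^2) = 48/ 98923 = 0.00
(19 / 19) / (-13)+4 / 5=47 / 65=0.72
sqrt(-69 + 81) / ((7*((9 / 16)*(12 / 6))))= 16*sqrt(3) / 63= 0.44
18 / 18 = 1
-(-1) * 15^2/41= 225/41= 5.49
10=10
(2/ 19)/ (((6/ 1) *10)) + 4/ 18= 383/ 1710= 0.22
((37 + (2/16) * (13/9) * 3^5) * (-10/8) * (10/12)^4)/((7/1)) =-2021875/290304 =-6.96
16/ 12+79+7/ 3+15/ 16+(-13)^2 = 12125/ 48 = 252.60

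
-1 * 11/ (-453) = 11/ 453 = 0.02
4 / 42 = 2 / 21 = 0.10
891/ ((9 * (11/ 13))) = 117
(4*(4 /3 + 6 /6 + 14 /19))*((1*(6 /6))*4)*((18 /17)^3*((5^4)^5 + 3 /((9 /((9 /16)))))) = 519104003906251020600 /93347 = 5561014321898411.52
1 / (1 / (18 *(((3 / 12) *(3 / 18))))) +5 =23 / 4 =5.75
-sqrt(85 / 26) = -sqrt(2210) / 26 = -1.81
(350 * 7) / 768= 1225 / 384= 3.19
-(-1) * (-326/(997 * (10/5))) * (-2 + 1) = 163/997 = 0.16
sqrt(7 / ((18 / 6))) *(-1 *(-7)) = 7 *sqrt(21) / 3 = 10.69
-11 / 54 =-0.20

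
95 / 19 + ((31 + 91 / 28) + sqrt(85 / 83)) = sqrt(7055) / 83 + 157 / 4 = 40.26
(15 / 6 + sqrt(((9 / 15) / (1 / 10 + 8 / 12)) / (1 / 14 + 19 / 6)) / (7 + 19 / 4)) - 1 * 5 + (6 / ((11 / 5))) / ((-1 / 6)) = -415 / 22 + 6 * sqrt(16422) / 18377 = -18.82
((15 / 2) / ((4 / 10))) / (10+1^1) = 75 / 44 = 1.70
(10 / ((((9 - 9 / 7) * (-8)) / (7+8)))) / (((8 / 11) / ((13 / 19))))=-2.29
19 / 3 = 6.33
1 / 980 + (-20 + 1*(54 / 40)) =-4569 / 245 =-18.65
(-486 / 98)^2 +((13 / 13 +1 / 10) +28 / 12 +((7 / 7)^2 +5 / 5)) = 2162833 / 72030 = 30.03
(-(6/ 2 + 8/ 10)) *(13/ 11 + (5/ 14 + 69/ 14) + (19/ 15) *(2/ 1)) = -197524/ 5775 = -34.20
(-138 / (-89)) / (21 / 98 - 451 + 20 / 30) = -5796 / 1682545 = -0.00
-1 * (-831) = 831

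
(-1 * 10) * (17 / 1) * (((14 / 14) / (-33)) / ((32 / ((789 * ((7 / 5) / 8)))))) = 31297 / 1408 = 22.23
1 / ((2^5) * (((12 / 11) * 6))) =11 / 2304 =0.00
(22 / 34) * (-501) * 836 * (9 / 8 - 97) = 883429833 / 34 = 25983230.38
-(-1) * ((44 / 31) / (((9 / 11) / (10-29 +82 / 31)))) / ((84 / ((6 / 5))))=-40898 / 100905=-0.41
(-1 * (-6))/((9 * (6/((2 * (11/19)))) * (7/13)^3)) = 48334/58653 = 0.82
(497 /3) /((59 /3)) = 497 /59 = 8.42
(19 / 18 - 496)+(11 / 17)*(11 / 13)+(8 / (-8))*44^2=-9668119 / 3978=-2430.40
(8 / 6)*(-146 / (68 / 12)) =-584 / 17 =-34.35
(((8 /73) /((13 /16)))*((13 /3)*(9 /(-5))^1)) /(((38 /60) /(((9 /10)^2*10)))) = -93312 /6935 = -13.46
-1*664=-664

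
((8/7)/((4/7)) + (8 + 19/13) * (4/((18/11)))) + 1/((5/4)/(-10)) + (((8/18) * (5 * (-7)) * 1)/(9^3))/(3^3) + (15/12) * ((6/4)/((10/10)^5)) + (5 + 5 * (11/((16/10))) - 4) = 500905387/9211644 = 54.38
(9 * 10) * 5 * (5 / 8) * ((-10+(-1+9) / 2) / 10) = -675 / 4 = -168.75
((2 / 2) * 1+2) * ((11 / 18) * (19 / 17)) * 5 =1045 / 102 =10.25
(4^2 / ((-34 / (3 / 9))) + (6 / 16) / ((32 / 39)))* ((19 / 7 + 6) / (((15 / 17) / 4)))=239059 / 20160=11.86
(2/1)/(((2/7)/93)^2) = 423801/2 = 211900.50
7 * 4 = 28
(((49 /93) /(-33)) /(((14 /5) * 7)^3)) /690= -25 /8135010576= -0.00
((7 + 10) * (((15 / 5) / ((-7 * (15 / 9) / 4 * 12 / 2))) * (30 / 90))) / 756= -17 / 13230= -0.00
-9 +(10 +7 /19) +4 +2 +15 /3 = 12.37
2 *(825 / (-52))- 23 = -1423 / 26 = -54.73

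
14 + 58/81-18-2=-428/81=-5.28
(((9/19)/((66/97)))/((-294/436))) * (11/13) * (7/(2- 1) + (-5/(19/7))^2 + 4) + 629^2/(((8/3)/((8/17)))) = 304997050569/4369183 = 69806.43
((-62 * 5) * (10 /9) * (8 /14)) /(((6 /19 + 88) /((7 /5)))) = -23560 /7551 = -3.12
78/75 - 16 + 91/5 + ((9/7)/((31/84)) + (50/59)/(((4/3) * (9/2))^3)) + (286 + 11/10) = 1451009797/4938300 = 293.83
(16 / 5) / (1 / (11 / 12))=44 / 15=2.93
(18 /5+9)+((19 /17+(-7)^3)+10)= -27139 /85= -319.28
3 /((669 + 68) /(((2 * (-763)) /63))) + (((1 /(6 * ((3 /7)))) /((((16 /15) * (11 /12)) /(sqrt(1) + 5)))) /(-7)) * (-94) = 141269 /4422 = 31.95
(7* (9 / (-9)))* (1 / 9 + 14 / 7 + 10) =-763 / 9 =-84.78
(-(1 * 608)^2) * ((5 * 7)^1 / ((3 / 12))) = -51752960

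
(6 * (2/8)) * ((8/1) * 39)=468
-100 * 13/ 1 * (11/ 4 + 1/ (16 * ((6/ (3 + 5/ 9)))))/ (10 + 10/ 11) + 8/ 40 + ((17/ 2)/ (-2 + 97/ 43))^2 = 302705743/ 392040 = 772.13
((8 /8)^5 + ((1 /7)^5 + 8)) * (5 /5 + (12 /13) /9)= 6504352 /655473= 9.92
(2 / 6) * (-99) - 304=-337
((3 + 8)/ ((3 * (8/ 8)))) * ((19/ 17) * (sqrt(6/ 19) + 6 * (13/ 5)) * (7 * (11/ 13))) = 847 * sqrt(114)/ 663 + 32186/ 85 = 392.30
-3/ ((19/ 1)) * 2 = -6/ 19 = -0.32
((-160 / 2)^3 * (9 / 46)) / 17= -5892.58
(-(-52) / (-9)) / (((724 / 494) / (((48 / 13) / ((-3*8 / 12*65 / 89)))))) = 27056 / 2715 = 9.97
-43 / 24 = -1.79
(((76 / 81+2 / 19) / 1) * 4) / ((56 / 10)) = 8030 / 10773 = 0.75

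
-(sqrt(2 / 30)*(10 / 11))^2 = -20 / 363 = -0.06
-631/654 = -0.96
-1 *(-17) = 17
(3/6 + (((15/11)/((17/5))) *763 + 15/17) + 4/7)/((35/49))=161253/374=431.16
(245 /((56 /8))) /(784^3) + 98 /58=3373232273 /1996402688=1.69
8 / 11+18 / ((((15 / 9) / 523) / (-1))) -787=-353907 / 55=-6434.67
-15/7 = -2.14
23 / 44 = 0.52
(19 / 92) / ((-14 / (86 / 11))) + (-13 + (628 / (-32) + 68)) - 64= -407193 / 14168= -28.74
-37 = -37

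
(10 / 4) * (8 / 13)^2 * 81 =12960 / 169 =76.69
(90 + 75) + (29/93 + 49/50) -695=-528.71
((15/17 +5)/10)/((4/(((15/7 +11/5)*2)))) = 1.28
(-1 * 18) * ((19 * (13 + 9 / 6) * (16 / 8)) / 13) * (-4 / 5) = 39672 / 65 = 610.34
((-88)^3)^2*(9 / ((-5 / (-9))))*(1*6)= 225700386177024 / 5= 45140077235404.80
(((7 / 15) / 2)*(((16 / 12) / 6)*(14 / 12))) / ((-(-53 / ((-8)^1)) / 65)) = -2548 / 4293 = -0.59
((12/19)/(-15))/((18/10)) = -4/171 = -0.02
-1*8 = -8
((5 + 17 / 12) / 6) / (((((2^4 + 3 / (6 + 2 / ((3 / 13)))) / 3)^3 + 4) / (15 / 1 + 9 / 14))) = 38476548 / 371666969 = 0.10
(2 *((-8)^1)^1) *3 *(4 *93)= -17856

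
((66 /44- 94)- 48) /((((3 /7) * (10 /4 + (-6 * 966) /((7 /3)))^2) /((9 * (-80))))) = 134880 /3518767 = 0.04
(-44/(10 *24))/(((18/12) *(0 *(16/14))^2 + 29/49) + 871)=-539/2562480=-0.00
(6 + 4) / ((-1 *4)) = -5 / 2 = -2.50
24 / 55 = 0.44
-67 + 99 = 32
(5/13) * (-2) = -10/13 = -0.77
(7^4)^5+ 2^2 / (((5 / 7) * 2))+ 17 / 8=3191690651904480237 / 40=79792266297612005.92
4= 4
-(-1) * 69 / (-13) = -69 / 13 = -5.31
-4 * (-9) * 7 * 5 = 1260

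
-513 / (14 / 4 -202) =1026 / 397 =2.58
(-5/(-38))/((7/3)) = 15/266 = 0.06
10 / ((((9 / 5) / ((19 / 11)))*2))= 475 / 99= 4.80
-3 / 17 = -0.18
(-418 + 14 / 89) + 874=40598 / 89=456.16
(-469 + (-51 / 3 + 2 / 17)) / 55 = -1652 / 187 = -8.83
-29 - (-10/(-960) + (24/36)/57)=-158809/5472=-29.02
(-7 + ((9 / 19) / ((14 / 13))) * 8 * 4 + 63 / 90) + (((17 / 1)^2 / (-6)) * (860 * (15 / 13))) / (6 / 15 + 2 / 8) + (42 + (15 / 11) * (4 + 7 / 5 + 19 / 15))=-181661465341 / 2472470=-73473.68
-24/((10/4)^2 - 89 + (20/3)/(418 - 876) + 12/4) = 65952/219193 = 0.30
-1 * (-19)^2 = -361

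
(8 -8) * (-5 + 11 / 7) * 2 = 0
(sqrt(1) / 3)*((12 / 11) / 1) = 4 / 11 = 0.36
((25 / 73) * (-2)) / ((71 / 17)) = -850 / 5183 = -0.16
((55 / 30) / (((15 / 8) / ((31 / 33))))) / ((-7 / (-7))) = 124 / 135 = 0.92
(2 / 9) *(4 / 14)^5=64 / 151263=0.00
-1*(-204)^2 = -41616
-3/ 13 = -0.23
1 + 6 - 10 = -3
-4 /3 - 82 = -250 /3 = -83.33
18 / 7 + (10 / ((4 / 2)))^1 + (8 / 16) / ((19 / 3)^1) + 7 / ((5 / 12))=32519 / 1330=24.45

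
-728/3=-242.67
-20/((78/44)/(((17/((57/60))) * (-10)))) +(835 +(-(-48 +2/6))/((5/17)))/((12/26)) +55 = 47063183/11115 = 4234.20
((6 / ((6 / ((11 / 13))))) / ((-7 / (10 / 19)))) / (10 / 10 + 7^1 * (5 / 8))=-880 / 74347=-0.01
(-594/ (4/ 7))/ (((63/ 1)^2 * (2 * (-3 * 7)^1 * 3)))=11/ 5292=0.00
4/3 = 1.33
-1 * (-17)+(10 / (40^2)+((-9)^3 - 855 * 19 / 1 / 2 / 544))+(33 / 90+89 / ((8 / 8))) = -10404949 / 16320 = -637.56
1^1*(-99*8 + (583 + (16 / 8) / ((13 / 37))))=-2643 / 13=-203.31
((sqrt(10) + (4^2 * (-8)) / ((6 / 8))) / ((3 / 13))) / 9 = -6656 / 81 + 13 * sqrt(10) / 27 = -80.65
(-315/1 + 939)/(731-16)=48/55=0.87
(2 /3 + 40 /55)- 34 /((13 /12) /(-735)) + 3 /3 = 9897067 /429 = 23070.09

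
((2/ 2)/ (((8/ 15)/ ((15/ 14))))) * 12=675/ 28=24.11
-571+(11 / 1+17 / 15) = -8383 / 15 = -558.87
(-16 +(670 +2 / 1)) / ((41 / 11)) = 176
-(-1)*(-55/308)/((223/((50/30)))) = -25/18732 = -0.00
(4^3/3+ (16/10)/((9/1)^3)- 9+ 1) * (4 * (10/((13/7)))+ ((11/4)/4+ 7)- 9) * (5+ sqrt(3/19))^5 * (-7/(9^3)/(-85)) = 102204597771808 * sqrt(57)/20139474849975+ 4292939519008/42398894421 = 139.57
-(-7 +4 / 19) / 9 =0.75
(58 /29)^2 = 4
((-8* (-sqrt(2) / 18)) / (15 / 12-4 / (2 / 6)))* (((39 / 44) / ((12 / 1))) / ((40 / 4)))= -13* sqrt(2) / 42570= -0.00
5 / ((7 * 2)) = 5 / 14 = 0.36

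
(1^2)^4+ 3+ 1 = 5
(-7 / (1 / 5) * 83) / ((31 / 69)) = -200445 / 31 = -6465.97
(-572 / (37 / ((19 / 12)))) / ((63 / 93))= -84227 / 2331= -36.13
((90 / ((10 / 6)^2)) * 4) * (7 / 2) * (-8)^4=1857945.60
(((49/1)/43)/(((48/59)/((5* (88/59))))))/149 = 2695/38442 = 0.07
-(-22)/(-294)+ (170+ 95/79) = 1987306/11613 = 171.13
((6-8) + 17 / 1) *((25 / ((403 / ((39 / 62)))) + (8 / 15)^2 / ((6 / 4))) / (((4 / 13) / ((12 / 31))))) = 3856333 / 893730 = 4.31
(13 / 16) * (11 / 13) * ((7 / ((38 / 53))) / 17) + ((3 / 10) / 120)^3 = 8162000323 / 20672000000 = 0.39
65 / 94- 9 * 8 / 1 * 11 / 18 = -4071 / 94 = -43.31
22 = 22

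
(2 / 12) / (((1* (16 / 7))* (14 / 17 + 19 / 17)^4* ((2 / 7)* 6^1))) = 0.00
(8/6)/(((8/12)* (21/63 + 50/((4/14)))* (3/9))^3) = 6561/291063152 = 0.00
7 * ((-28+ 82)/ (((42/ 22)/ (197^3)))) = 1513783854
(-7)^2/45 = 49/45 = 1.09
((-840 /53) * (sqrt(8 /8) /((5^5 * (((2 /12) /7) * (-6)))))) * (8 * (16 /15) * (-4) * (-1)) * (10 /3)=4.04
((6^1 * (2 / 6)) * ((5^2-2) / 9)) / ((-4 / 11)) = -253 / 18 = -14.06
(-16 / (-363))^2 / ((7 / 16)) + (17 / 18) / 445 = 5387719 / 820920870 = 0.01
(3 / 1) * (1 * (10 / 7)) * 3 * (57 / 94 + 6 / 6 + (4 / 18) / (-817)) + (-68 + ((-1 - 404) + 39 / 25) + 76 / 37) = -111570800451 / 248633525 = -448.74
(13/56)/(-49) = -0.00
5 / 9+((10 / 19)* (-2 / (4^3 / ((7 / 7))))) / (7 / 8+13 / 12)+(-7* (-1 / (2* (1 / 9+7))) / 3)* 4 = 309497 / 257184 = 1.20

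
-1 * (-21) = 21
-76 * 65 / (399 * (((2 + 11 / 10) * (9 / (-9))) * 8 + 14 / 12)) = 2600 / 4963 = 0.52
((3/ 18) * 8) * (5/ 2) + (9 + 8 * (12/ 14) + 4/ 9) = 1237/ 63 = 19.63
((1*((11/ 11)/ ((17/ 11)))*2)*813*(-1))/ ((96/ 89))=-265309/ 272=-975.40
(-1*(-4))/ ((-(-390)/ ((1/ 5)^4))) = 0.00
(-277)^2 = 76729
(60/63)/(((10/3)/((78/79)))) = 156/553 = 0.28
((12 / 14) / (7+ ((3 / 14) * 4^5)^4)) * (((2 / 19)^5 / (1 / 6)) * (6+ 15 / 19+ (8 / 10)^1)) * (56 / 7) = 0.00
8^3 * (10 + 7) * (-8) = -69632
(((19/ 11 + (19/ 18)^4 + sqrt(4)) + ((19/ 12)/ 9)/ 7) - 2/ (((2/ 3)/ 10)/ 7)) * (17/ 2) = -28170631031/ 16166304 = -1742.55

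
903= 903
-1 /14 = -0.07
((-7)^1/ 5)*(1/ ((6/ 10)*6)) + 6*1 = 101/ 18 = 5.61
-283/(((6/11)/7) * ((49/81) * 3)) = -28017/14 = -2001.21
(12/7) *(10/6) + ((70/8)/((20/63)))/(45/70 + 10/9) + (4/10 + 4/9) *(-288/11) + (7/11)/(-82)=-98942981/27907880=-3.55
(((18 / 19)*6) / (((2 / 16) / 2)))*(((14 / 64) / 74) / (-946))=-189 / 665038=-0.00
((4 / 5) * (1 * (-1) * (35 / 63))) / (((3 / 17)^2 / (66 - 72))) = 2312 / 27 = 85.63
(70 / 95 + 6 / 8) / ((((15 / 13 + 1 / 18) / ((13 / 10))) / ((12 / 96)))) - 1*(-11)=9635393 / 860320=11.20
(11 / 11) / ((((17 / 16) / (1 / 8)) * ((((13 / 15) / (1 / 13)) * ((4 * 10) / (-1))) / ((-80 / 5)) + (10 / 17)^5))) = 1002252 / 240555833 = 0.00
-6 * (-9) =54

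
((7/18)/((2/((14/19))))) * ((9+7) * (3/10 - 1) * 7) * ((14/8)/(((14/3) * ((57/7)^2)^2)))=-5764801/6016920570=-0.00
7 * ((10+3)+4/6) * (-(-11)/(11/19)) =1817.67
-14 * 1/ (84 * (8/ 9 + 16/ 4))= -3/ 88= -0.03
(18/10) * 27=243/5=48.60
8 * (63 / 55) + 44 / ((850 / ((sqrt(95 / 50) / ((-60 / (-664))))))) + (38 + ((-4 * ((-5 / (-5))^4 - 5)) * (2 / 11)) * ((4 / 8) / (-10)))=1826 * sqrt(190) / 31875 + 2586 / 55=47.81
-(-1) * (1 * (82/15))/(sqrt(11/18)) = 6.99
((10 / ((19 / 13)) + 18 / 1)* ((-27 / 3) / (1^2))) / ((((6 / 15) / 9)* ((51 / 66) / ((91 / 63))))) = -3037320 / 323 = -9403.47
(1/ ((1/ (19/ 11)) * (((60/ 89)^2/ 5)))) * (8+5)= 1956487/ 7920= 247.03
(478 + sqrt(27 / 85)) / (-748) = -239 / 374 - 3 * sqrt(255) / 63580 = -0.64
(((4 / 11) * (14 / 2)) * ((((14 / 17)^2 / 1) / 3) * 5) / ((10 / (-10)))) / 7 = -3920 / 9537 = -0.41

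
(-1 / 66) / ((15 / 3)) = -1 / 330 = -0.00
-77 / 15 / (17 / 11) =-847 / 255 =-3.32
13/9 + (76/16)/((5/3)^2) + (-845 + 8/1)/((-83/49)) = 37147337/74700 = 497.29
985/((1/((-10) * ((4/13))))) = -39400/13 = -3030.77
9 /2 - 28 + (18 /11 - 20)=-921 /22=-41.86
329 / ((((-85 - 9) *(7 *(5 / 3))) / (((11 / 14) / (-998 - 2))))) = 33 / 140000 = 0.00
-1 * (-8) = 8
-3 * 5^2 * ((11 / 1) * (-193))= 159225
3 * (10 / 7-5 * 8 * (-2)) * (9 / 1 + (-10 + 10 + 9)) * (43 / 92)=330885 / 161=2055.19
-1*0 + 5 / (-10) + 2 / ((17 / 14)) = 39 / 34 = 1.15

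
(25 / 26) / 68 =25 / 1768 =0.01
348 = 348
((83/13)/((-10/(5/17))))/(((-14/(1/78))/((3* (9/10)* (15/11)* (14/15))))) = 747/1264120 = 0.00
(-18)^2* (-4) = -1296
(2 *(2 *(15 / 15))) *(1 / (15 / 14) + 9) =596 / 15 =39.73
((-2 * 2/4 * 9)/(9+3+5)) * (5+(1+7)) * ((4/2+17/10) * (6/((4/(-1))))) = 12987/340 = 38.20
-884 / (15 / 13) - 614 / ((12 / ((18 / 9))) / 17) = -12529 / 5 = -2505.80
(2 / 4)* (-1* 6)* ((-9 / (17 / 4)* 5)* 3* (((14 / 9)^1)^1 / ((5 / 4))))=2016 / 17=118.59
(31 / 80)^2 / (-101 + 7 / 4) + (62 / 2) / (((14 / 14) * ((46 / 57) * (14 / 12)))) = 3367040479 / 102267200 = 32.92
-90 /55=-18 /11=-1.64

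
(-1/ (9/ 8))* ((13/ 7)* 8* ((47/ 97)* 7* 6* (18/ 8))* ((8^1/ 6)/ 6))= -39104/ 291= -134.38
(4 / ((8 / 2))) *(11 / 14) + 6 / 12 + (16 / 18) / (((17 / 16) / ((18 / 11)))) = 3475 / 1309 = 2.65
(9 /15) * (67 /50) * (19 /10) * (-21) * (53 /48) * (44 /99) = -15.74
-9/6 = -3/2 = -1.50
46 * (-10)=-460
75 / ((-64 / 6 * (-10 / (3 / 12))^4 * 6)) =-3 / 6553600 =-0.00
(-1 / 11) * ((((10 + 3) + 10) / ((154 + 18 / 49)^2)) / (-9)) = 55223 / 5664195504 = 0.00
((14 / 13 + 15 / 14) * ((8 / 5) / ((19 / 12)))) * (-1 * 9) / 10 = -84456 / 43225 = -1.95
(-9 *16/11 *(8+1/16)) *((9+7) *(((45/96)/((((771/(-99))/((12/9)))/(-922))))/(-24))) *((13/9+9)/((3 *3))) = 4658405/771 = 6042.03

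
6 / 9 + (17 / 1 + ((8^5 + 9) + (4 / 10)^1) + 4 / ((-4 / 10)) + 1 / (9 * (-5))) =1475327 / 45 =32785.04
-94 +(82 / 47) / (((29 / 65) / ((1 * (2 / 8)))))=-253579 / 2726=-93.02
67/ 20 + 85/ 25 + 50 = 227/ 4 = 56.75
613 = 613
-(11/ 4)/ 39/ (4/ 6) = -11/ 104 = -0.11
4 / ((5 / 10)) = 8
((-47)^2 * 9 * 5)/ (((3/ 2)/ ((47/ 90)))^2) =4879681/ 405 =12048.60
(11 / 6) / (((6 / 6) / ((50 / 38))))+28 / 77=3481 / 1254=2.78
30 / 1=30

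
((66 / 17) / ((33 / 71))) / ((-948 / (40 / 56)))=-0.01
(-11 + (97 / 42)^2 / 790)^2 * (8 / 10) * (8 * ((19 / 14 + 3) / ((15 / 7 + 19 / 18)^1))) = 14316381012822061 / 13587323226750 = 1053.66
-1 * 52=-52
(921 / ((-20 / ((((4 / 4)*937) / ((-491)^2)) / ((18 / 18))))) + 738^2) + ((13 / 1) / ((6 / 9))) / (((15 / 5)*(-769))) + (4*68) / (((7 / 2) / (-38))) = 14059462409543179 / 25954780460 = 541690.67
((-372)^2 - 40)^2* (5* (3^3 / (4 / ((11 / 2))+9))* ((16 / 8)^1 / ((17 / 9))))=511587136241280 / 1819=281246364068.87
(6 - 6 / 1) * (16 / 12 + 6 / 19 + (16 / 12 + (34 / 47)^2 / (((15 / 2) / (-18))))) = 0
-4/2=-2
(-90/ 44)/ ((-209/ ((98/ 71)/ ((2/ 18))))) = 19845/ 163229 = 0.12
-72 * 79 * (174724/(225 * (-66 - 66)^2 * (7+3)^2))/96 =-28519/1080000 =-0.03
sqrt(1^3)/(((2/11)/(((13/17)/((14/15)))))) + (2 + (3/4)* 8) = 5953/476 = 12.51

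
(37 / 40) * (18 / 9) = 37 / 20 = 1.85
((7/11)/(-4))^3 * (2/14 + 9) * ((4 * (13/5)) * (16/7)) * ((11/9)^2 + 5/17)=-14338688/9163935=-1.56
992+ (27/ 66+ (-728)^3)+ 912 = -8488181847/ 22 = -385826447.59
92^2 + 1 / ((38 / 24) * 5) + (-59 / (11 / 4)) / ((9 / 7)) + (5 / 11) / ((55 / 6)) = 873934978 / 103455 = 8447.49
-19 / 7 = -2.71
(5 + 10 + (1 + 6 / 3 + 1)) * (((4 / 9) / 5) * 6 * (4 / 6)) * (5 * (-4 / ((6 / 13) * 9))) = -7904 / 243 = -32.53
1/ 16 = 0.06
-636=-636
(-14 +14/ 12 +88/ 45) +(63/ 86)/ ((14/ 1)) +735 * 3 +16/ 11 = 186935861/ 85140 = 2195.63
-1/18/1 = -1/18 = -0.06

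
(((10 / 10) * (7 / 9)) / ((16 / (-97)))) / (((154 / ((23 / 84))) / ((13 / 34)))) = -29003 / 9047808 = -0.00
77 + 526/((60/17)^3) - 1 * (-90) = 178.96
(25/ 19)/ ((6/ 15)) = 125/ 38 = 3.29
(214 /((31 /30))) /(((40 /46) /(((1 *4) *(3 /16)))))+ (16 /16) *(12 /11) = 245127 /1364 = 179.71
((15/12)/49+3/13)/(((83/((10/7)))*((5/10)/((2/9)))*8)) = 3265/13323492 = 0.00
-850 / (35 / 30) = -5100 / 7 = -728.57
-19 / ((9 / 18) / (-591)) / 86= 261.14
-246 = -246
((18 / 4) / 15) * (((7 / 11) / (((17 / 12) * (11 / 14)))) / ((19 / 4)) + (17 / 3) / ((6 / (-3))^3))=-110303 / 625328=-0.18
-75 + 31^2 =886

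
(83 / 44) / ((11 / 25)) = 2075 / 484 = 4.29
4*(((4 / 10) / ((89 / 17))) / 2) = 68 / 445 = 0.15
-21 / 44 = -0.48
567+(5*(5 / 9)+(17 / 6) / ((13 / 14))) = 67021 / 117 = 572.83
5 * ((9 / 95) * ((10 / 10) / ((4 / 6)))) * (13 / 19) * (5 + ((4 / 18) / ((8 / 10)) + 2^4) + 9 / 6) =7995 / 722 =11.07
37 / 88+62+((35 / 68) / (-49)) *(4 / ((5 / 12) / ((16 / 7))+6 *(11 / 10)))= 62.41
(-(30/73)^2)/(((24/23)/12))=-10350/5329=-1.94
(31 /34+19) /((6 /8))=1354 /51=26.55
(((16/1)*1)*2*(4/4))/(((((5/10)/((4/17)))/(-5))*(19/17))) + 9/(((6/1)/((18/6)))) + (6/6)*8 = -2085/38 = -54.87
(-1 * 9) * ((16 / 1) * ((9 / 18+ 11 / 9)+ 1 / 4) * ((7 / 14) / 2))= -71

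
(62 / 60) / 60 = 0.02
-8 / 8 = -1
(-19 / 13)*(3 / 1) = -57 / 13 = -4.38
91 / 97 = 0.94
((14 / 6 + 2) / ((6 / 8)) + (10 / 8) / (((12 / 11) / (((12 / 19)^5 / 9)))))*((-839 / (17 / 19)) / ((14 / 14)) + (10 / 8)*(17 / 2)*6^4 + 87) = 28341295236304 / 378843147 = 74810.10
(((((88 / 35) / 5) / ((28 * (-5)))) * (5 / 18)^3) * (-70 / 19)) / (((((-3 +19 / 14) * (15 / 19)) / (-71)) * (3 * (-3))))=-781 / 452709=-0.00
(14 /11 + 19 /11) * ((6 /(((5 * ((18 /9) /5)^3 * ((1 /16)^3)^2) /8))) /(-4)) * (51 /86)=-48129638400 /43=-1119293916.28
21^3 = 9261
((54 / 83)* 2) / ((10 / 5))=54 / 83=0.65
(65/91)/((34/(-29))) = -145/238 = -0.61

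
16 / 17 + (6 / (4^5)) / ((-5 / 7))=40603 / 43520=0.93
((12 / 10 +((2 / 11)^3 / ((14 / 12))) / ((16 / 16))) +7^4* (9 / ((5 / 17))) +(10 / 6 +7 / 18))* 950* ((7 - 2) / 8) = 29264767299025 / 670824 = 43625104.80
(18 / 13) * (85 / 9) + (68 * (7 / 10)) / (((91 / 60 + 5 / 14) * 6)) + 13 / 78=1072867 / 61386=17.48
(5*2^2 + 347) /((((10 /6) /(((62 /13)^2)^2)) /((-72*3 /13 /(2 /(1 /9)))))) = -195224951232 /1856465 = -105159.51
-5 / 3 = -1.67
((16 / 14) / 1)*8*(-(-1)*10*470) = 300800 / 7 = 42971.43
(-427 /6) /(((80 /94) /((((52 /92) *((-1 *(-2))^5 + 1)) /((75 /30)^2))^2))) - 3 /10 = -2463337761 /3306250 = -745.05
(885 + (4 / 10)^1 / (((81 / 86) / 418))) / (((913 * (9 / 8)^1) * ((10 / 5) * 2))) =860642 / 3327885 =0.26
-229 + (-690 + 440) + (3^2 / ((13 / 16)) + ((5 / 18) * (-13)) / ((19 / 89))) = -2155591 / 4446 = -484.84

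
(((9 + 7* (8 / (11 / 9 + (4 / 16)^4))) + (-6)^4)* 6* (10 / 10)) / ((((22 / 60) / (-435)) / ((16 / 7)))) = -191209802688 / 8701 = -21975612.31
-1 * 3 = -3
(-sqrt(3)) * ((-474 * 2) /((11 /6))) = 895.63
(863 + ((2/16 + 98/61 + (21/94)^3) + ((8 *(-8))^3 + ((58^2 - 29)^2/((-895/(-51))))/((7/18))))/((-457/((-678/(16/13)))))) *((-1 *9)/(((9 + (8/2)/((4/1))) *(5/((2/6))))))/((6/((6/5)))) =-287110081946904814347/14506100140252000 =-19792.37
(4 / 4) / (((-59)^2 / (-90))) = -90 / 3481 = -0.03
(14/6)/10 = 7/30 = 0.23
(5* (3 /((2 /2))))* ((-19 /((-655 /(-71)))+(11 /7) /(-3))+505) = 7536.25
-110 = -110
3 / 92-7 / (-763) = 419 / 10028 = 0.04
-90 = -90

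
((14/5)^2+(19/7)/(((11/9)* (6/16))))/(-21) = -26492/40425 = -0.66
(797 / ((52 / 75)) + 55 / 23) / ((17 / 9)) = 12399165 / 20332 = 609.83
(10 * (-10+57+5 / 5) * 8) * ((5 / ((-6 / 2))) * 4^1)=-25600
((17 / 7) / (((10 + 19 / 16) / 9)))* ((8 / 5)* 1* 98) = 274176 / 895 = 306.34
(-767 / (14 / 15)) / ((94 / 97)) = -1115985 / 1316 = -848.01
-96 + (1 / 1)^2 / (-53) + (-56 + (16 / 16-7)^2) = -6149 / 53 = -116.02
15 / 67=0.22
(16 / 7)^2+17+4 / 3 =23.56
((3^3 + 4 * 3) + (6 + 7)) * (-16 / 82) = -416 / 41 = -10.15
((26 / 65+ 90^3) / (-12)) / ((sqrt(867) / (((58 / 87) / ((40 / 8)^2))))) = -1822501 * sqrt(3) / 57375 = -55.02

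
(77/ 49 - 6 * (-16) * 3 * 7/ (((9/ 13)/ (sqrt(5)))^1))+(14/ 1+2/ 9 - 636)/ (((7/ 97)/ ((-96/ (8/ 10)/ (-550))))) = -309919/ 165+2912 * sqrt(5) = 4633.13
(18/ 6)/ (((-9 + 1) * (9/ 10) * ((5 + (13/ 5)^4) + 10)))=-3125/ 455232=-0.01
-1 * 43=-43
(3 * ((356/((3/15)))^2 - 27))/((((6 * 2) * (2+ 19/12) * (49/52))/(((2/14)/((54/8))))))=659021584/132741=4964.72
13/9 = 1.44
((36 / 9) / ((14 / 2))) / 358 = 2 / 1253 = 0.00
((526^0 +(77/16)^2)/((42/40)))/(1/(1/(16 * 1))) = 30925/21504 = 1.44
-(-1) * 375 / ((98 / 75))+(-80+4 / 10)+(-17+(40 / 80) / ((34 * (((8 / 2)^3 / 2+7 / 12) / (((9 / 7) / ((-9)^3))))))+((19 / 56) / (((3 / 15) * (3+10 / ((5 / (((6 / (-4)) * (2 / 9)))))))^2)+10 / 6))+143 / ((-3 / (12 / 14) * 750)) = 11915136440087 / 61557867000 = 193.56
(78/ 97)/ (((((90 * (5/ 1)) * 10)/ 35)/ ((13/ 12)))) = 1183/ 174600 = 0.01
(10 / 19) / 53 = 10 / 1007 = 0.01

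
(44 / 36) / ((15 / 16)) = 176 / 135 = 1.30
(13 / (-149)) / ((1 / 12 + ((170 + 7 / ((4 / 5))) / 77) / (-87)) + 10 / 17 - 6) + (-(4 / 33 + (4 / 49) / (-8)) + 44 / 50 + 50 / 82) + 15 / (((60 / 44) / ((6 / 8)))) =352150181888579 / 36511010913300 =9.65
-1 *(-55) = 55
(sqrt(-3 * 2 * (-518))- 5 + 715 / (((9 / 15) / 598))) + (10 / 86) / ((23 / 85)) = 2 * sqrt(777) + 2114320090 / 2967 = 712667.85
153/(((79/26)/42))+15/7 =1170717/553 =2117.03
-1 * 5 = -5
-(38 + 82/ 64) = -1257/ 32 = -39.28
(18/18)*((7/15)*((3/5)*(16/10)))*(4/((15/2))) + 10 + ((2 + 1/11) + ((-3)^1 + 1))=213053/20625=10.33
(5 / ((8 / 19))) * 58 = 2755 / 4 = 688.75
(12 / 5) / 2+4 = 26 / 5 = 5.20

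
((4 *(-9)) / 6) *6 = -36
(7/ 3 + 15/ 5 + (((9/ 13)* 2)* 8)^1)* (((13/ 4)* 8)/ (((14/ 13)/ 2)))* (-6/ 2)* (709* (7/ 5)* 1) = -2359552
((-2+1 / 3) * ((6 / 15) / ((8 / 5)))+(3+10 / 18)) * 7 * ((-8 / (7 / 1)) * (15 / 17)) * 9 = -3390 / 17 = -199.41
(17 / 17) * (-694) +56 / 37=-692.49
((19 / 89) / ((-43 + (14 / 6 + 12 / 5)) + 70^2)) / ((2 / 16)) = 0.00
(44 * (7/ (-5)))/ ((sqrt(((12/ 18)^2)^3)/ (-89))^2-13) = 1778517972/ 375336265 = 4.74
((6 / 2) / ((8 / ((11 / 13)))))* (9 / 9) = 33 / 104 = 0.32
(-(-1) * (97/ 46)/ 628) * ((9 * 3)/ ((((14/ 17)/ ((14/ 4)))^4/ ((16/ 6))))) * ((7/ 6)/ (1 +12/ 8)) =170132277/ 4622080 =36.81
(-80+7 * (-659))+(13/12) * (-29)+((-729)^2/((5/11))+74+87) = 69876407/60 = 1164606.78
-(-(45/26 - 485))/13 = -12565/338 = -37.17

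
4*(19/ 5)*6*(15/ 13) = 1368/ 13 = 105.23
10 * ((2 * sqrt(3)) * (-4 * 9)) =-720 * sqrt(3) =-1247.08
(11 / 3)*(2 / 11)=2 / 3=0.67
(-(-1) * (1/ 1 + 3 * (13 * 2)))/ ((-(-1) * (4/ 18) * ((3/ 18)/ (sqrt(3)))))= 2133 * sqrt(3)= 3694.46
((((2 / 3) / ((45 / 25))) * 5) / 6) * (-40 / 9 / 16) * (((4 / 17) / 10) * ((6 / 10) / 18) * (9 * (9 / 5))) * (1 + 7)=-0.01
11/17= 0.65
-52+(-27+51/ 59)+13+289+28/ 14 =13326/ 59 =225.86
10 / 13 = 0.77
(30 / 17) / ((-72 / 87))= -2.13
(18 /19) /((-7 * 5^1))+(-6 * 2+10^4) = 6642002 /665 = 9987.97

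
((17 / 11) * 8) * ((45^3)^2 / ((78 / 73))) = 13739964187500 / 143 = 96083665646.85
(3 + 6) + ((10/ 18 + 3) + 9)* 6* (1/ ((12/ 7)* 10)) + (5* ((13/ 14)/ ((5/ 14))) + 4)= 5471/ 180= 30.39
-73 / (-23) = 73 / 23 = 3.17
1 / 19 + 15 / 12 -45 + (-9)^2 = 2835 / 76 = 37.30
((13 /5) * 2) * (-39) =-1014 /5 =-202.80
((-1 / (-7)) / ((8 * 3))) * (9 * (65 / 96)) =65 / 1792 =0.04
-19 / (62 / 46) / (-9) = 437 / 279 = 1.57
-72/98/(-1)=36/49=0.73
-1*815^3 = -541343375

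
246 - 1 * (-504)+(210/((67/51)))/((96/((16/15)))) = 50369/67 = 751.78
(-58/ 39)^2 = 3364/ 1521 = 2.21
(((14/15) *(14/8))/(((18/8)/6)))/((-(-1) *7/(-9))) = -28/5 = -5.60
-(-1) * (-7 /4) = -1.75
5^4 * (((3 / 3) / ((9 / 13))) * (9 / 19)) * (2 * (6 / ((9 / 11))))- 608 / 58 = 10350172 / 1653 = 6261.45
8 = 8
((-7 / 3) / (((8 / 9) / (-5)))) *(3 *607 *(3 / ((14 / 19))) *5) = 7784775 / 16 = 486548.44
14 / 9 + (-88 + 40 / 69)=-17774 / 207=-85.86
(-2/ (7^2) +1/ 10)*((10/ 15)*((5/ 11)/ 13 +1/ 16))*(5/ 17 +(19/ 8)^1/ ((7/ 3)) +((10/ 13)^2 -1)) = 940256531/ 270562131840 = 0.00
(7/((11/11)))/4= 7/4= 1.75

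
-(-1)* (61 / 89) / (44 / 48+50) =732 / 54379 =0.01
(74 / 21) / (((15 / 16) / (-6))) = -2368 / 105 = -22.55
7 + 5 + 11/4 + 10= 99/4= 24.75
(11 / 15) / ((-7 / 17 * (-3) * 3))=187 / 945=0.20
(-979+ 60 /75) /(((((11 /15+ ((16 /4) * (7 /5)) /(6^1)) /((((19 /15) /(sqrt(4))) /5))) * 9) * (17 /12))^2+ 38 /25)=-35313020 /1016070497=-0.03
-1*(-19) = 19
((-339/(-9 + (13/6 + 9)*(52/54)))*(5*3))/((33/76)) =-6680.17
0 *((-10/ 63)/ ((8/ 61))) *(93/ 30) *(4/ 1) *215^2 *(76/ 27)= 0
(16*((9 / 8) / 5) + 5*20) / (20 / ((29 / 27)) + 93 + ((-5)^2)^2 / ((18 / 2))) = 67599 / 118145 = 0.57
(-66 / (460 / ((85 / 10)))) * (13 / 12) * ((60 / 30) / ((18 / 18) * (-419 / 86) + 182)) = -104533 / 7007180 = -0.01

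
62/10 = 31/5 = 6.20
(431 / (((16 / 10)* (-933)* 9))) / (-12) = 2155 / 806112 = 0.00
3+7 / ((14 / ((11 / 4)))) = 35 / 8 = 4.38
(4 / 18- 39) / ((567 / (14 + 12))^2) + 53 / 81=1657289 / 2893401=0.57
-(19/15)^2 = -1.60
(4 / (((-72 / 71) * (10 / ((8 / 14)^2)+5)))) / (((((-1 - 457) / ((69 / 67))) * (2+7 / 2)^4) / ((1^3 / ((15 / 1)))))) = 52256 / 2880967767975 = 0.00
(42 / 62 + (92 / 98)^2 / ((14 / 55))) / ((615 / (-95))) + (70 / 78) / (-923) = -492465515492 / 768957006909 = -0.64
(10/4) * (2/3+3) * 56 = 1540/3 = 513.33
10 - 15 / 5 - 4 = 3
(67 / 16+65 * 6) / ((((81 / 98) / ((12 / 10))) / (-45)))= -309043 / 12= -25753.58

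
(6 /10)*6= 18 /5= 3.60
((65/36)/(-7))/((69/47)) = -3055/17388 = -0.18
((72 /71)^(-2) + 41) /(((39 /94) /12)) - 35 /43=439444445 /362232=1213.16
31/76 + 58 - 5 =4059/76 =53.41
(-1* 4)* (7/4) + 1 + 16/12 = -14/3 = -4.67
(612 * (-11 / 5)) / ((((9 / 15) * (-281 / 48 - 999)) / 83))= 8940096 / 48233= 185.35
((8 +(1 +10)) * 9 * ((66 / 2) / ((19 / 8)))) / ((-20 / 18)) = -2138.40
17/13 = 1.31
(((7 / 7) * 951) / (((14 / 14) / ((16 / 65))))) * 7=106512 / 65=1638.65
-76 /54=-38 /27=-1.41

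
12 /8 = 3 /2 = 1.50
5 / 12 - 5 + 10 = 65 / 12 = 5.42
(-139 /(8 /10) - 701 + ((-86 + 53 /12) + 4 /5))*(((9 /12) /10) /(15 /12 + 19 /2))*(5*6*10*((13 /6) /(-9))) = 186329 /387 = 481.47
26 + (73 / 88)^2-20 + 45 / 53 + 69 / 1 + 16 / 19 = 603419935 / 7798208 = 77.38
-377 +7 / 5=-1878 / 5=-375.60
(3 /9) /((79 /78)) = 26 /79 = 0.33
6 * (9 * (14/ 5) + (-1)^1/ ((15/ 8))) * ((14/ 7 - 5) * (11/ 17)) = -4884/ 17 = -287.29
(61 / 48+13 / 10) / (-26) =-617 / 6240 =-0.10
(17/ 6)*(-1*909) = -5151/ 2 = -2575.50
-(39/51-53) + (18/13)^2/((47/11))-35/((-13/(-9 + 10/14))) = 4101742/135031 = 30.38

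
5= 5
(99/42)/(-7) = -33/98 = -0.34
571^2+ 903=326944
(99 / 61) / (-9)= -11 / 61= -0.18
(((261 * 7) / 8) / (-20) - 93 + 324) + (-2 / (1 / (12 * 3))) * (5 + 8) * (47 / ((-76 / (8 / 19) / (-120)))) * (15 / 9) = -2802804987 / 57760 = -48525.02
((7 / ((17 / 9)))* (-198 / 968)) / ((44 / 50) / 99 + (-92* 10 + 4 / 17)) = 127575 / 154794904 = 0.00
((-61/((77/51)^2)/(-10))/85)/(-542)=-9333/160675900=-0.00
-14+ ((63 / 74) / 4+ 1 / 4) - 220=-69127 / 296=-233.54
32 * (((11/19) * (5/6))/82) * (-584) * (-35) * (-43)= -165479.16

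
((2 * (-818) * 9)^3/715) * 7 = -22344748267968/715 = -31251396178.98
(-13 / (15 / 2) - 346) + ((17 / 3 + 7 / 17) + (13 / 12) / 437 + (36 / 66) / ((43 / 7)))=-24004524781 / 70278340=-341.56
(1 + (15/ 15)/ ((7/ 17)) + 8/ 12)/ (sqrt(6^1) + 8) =344/ 609 - 43 * sqrt(6)/ 609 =0.39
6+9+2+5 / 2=39 / 2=19.50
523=523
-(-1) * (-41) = -41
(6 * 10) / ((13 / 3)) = 180 / 13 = 13.85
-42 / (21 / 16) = -32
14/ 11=1.27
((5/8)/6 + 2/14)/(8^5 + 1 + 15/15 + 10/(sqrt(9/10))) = 815973/108246377120 -83* sqrt(10)/108246377120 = 0.00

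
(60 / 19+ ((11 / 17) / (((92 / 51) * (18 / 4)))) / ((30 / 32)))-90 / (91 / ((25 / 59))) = 298145618 / 105581385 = 2.82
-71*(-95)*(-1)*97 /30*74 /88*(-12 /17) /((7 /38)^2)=3495607042 /9163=381491.55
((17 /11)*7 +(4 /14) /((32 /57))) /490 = 2791 /120736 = 0.02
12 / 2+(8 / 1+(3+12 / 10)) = 91 / 5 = 18.20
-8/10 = -4/5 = -0.80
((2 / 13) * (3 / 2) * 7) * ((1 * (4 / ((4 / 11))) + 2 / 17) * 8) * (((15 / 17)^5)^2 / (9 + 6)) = 1220653546875000 / 445534651999229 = 2.74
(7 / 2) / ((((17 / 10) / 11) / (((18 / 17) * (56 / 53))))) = 388080 / 15317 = 25.34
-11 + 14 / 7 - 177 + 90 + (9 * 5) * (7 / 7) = -51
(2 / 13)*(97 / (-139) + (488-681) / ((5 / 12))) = -644818 / 9035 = -71.37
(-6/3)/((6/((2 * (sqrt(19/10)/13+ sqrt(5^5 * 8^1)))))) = -100 * sqrt(10)/3 - sqrt(190)/195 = -105.48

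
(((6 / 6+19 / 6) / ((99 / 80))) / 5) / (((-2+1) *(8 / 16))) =-400 / 297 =-1.35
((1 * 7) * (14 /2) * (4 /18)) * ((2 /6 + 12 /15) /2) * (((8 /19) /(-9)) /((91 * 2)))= -476 /300105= -0.00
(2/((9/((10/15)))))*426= 568/9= 63.11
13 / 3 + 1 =16 / 3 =5.33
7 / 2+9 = 25 / 2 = 12.50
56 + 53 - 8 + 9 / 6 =205 / 2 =102.50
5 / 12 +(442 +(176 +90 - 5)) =703.42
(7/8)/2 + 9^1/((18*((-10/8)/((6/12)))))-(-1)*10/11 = 1009/880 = 1.15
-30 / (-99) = 10 / 33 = 0.30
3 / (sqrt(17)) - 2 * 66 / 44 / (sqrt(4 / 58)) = -3 * sqrt(58) / 2 + 3 * sqrt(17) / 17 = -10.70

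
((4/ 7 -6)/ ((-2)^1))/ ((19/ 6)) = 6/ 7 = 0.86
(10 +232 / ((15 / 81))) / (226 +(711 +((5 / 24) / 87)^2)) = 357499008 / 265264945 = 1.35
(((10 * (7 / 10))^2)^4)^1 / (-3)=-5764801 / 3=-1921600.33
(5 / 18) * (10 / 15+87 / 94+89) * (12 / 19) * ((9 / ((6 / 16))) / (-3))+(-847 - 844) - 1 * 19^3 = -69738230 / 8037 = -8677.15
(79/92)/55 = 79/5060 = 0.02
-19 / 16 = -1.19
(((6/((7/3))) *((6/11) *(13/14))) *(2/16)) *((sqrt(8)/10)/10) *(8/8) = 351 *sqrt(2)/107800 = 0.00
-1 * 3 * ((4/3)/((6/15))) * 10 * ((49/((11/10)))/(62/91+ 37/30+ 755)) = -133770000/22730147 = -5.89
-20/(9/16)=-320/9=-35.56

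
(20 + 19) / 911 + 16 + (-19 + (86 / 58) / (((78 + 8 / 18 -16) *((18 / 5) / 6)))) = -43319217 / 14847478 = -2.92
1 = 1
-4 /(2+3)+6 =26 /5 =5.20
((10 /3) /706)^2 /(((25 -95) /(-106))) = 265 /7850367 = 0.00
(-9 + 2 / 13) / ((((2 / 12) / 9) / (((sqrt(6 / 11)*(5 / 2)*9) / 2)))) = -139725*sqrt(66) / 286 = -3968.99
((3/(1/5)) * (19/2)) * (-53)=-15105/2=-7552.50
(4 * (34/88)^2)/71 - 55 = -1889731/34364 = -54.99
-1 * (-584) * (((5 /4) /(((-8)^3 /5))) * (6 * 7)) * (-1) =38325 /128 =299.41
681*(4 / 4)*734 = 499854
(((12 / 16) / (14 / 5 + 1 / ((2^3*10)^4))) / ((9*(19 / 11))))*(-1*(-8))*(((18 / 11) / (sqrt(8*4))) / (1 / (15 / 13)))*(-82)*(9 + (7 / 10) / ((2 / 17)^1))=-86906880000*sqrt(2) / 2179072019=-56.40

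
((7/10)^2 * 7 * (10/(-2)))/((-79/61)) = 20923/1580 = 13.24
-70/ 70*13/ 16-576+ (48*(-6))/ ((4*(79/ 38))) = -772867/ 1264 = -611.45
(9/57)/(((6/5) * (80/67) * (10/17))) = 1139/6080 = 0.19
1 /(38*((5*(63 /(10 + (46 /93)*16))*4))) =119 /318060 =0.00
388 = 388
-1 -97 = -98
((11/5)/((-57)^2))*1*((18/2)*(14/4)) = 77/3610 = 0.02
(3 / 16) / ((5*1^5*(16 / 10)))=3 / 128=0.02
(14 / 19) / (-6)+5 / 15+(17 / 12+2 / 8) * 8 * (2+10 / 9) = 21388 / 513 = 41.69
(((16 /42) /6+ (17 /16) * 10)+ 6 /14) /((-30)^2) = 5603 /453600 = 0.01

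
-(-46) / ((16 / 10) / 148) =4255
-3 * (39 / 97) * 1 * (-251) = 29367 / 97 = 302.75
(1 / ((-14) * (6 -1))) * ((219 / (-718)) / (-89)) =-219 / 4473140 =-0.00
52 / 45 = 1.16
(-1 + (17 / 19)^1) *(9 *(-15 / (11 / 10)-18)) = 6264 / 209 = 29.97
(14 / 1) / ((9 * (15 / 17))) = 238 / 135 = 1.76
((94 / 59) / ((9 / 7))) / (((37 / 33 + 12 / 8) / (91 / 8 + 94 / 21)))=1376771 / 183726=7.49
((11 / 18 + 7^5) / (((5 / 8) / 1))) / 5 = 1210148 / 225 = 5378.44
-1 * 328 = -328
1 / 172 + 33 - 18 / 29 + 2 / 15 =2433031 / 74820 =32.52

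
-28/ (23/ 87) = -2436/ 23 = -105.91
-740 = -740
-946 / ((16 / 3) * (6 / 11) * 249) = -5203 / 3984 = -1.31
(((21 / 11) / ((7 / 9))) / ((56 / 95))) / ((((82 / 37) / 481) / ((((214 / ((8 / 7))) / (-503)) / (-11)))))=4884475635 / 159704512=30.58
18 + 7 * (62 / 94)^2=46489 / 2209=21.05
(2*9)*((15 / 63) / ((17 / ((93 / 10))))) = 279 / 119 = 2.34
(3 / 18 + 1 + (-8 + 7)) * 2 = 1 / 3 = 0.33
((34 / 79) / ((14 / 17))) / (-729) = -289 / 403137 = -0.00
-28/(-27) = 28/27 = 1.04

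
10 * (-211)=-2110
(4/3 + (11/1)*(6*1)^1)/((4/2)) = 101/3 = 33.67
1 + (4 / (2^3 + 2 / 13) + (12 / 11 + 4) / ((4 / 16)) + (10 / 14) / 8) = 716411 / 32648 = 21.94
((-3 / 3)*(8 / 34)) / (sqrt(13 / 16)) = -16*sqrt(13) / 221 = -0.26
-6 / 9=-2 / 3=-0.67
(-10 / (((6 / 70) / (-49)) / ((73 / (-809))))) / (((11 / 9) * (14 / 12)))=-3219300 / 8899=-361.76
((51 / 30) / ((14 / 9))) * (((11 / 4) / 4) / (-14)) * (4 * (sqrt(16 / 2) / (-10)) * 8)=1683 * sqrt(2) / 4900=0.49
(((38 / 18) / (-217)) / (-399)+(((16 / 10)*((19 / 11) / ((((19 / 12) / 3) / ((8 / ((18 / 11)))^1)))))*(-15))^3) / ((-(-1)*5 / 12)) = -9289133457404 / 68355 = -135895449.60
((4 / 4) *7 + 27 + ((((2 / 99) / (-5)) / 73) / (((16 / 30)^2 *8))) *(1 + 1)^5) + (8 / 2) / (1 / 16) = 629547 / 6424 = 98.00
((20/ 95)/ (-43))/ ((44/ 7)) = -7/ 8987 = -0.00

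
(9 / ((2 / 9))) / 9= 9 / 2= 4.50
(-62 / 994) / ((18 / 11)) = -341 / 8946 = -0.04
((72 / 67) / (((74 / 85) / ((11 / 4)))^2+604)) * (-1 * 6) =-94416300 / 8846001893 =-0.01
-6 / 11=-0.55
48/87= 16/29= 0.55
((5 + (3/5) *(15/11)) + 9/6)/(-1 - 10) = -0.67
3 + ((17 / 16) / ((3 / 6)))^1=41 / 8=5.12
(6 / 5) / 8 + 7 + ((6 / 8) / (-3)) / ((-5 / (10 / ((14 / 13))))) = 533 / 70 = 7.61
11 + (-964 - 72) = -1025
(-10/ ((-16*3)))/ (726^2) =5/ 12649824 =0.00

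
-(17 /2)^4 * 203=-16954763 /16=-1059672.69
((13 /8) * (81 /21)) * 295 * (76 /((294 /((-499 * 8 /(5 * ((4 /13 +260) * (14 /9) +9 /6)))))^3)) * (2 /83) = -2036810474267964928 /2016320211166323653675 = -0.00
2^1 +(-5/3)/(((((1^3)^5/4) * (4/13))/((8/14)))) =-218/21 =-10.38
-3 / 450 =-1 / 150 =-0.01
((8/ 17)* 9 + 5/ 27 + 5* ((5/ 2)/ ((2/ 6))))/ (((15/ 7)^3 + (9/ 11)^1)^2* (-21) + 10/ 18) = -78260837501/ 4452194455806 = -0.02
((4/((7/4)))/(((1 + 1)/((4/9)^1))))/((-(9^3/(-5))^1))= 160/45927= 0.00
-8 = -8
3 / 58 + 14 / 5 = 2.85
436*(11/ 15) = 319.73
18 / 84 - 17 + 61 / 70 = -557 / 35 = -15.91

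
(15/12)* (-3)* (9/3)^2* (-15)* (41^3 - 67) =69714675/2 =34857337.50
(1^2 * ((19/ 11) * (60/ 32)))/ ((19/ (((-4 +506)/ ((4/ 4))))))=3765/ 44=85.57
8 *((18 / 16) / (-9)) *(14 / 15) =-14 / 15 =-0.93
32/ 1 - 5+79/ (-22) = 515/ 22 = 23.41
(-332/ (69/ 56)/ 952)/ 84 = -83/ 24633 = -0.00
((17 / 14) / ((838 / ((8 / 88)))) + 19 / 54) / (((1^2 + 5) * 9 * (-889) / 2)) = -0.00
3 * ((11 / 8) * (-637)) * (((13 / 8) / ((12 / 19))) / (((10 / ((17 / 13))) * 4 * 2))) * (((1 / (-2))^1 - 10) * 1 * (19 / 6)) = 301013713 / 81920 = 3674.48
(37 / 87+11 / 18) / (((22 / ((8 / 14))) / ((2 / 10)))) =541 / 100485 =0.01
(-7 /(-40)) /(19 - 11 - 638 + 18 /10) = -7 /25128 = -0.00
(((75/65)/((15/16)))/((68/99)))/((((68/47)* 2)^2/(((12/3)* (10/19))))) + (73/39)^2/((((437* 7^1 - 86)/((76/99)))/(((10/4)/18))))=0.45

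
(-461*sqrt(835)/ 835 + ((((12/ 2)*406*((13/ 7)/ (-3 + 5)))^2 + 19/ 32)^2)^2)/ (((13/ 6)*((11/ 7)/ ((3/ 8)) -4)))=45277398850644975221853803377582383/ 27262976 -29043*sqrt(835)/ 21710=1660765092213152930254342000.00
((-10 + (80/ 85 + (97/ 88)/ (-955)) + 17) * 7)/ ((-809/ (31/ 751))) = -2461593967/ 868007392120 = -0.00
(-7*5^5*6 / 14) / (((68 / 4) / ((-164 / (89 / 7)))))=7113.35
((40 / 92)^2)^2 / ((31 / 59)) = 590000 / 8675071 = 0.07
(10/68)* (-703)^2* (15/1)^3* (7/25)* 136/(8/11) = 25686512775/2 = 12843256387.50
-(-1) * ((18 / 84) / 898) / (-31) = -3 / 389732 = -0.00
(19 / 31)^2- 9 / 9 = -600 / 961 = -0.62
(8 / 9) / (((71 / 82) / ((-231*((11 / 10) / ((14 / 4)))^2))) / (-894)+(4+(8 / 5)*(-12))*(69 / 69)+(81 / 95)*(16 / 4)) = -4943696032 / 65568784981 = -0.08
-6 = -6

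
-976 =-976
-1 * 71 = -71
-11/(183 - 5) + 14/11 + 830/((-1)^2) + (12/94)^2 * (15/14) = 25166731253/30276554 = 831.23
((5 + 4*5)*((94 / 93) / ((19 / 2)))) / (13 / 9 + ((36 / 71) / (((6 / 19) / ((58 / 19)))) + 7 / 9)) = 0.37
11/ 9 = 1.22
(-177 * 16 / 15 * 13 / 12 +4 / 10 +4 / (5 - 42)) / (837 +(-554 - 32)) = -113354 / 139305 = -0.81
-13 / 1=-13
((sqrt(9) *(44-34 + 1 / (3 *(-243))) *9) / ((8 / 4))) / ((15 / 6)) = 7289 / 135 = 53.99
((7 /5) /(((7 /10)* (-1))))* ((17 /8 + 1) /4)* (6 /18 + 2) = -175 /48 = -3.65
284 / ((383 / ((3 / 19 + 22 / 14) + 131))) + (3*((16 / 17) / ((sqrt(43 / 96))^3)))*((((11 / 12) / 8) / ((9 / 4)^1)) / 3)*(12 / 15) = 11264*sqrt(258) / 1414485 + 5013452 / 50939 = 98.55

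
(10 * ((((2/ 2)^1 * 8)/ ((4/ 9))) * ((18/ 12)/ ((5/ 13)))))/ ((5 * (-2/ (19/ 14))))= -6669/ 70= -95.27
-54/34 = -27/17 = -1.59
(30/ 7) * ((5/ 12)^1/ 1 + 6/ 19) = 835/ 266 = 3.14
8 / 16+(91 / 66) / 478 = 15865 / 31548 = 0.50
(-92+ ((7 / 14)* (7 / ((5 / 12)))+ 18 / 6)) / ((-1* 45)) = 403 / 225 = 1.79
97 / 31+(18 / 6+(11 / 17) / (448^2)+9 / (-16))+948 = 100859693653 / 105771008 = 953.57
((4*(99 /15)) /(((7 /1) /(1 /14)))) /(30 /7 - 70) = -33 /8050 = -0.00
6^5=7776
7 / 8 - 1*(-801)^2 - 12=-5132897 / 8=-641612.12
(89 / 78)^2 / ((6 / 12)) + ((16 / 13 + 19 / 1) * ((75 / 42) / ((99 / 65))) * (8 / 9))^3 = 768802168619383757 / 82005679669914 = 9374.99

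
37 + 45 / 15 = 40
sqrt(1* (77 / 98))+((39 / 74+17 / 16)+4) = sqrt(154) / 14+3309 / 592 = 6.48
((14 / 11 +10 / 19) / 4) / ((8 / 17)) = 799 / 836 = 0.96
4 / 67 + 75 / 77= 5333 / 5159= 1.03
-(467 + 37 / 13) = -6108 / 13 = -469.85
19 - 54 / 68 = 619 / 34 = 18.21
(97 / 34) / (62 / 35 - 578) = -3395 / 685712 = -0.00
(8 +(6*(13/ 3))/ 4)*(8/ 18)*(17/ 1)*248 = 244528/ 9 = 27169.78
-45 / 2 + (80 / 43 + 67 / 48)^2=-50680319 / 4260096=-11.90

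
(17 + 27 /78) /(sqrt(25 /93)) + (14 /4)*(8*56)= 451*sqrt(93) /130 + 1568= 1601.46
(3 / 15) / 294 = 0.00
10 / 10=1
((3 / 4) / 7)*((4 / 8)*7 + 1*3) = 39 / 56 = 0.70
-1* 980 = -980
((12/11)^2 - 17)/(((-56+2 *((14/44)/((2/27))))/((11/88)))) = 1913/45892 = 0.04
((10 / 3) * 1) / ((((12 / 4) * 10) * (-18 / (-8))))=4 / 81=0.05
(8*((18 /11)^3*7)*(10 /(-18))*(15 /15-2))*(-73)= -13245120 /1331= -9951.25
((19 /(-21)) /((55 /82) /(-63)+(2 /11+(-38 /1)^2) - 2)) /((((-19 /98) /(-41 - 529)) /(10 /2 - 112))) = 16173816120 /81952819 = 197.36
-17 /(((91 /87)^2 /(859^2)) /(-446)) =42345631413198 /8281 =5113589109.19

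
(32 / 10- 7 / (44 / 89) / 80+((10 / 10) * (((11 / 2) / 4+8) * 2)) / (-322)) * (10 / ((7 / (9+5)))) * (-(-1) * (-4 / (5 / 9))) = -426.93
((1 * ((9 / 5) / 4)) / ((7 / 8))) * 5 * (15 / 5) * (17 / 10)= 459 / 35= 13.11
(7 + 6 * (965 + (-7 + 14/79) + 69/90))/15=2275462/5925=384.04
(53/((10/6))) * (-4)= -636/5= -127.20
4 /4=1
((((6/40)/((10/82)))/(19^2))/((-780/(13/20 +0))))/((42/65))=-533/121296000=-0.00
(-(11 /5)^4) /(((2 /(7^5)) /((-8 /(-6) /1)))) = -262476.04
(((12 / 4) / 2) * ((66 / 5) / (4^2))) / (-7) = -99 / 560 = -0.18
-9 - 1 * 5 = -14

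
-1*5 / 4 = -5 / 4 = -1.25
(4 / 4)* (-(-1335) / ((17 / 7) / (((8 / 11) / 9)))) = 44.42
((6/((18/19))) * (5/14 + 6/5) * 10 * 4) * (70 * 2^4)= 1325440/3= 441813.33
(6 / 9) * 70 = 140 / 3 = 46.67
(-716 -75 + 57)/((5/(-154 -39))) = 141662/5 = 28332.40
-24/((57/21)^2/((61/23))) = -8.64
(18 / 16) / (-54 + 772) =0.00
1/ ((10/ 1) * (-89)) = -1/ 890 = -0.00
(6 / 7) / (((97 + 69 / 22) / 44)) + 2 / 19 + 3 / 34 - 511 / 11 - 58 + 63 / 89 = -1006256641141 / 9752764714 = -103.18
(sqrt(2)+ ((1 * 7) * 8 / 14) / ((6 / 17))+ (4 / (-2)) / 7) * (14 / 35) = 2 * sqrt(2) / 5+ 464 / 105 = 4.98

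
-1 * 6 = -6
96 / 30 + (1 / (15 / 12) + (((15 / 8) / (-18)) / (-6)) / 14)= 16133 / 4032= 4.00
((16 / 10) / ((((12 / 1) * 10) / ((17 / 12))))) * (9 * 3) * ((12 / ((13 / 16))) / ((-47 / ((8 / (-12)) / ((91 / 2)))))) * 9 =29376 / 1390025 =0.02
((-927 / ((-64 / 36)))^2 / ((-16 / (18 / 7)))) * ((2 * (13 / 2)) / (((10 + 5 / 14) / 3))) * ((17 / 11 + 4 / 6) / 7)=-594501848109 / 11432960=-51998.94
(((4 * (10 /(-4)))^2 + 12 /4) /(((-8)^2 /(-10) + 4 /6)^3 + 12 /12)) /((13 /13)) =-347625 /632681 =-0.55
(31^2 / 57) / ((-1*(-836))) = 961 / 47652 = 0.02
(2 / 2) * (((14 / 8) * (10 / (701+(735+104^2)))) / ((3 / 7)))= 245 / 73512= 0.00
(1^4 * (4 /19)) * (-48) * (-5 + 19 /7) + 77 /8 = 34817 /1064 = 32.72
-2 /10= -1 /5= -0.20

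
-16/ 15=-1.07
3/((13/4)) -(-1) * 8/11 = 236/143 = 1.65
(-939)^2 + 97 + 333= 882151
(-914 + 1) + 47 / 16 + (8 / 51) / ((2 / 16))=-741587 / 816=-908.81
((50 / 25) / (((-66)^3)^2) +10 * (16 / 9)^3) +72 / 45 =3980239323223 / 68878291680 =57.79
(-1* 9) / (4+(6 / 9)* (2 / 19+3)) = -513 / 346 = -1.48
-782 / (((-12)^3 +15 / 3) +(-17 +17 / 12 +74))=552 / 1175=0.47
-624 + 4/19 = -11852/19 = -623.79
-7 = -7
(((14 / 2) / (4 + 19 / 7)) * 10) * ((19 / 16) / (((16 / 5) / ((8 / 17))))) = 23275 / 12784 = 1.82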